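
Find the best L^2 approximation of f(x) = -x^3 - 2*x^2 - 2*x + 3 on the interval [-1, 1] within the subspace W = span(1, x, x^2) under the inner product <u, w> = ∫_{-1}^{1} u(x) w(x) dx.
g(x) = -2*x^2 - 13*x/5 + 3

The best approximation g ∈ W is the orthogonal projection of f onto W. Writing g = a_0 + a_1 x + a_2 x^2, the coefficients solve the normal equations G · a = b where
  G_{ij} = <φ_i, φ_j> and b_i = <f, φ_i>, with φ_0 = 1, φ_1 = x, φ_2 = x^2.
G =
  [2, 0, 2/3]
  [0, 2/3, 0]
  [2/3, 0, 2/5],
b = (14/3, -26/15, 6/5).
Solving gives a_0 = 3, a_1 = -13/5, a_2 = -2, so
  g(x) = -2*x^2 - 13*x/5 + 3.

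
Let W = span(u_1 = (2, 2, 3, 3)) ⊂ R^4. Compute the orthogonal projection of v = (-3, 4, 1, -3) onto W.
proj_W(v) = (-4/13, -4/13, -6/13, -6/13)

Set up U = [u_1 | ... | u_1] ∈ R^(4×1). The projector onto W = col(U) is P = U (U^T U)^(-1) U^T.
Compute U^T U =
  [26],
and U^T v = (-4).
Solve U^T U · c = U^T v for the coefficients: c = (-2/13). The projection is proj_W(v) = U c.
Check: (v - proj_W(v)) · u_1 = 0  (should be 0).
Result: proj_W(v) = (-4/13, -4/13, -6/13, -6/13).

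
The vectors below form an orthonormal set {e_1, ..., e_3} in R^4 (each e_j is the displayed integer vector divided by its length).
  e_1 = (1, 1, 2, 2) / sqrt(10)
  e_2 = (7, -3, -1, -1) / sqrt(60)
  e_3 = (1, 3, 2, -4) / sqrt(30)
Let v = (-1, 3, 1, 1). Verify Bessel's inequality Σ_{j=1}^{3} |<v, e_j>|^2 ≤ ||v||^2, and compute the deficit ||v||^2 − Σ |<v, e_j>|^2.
Σ |<v, e_j>|^2 = 51/5; ||v||^2 = 12; deficit = 9/5

Write each e_j = u_j / sqrt(<u_j, u_j>) where u_j is the displayed integer vector. Then <v, e_j> = <v, u_j> / sqrt(<u_j, u_j>), so |<v, e_j>|^2 = <v, u_j>^2 / <u_j, u_j>.
Coefficients: <v, e_1> = 6/sqrt(10), <v, e_2> = -18/sqrt(60), <v, e_3> = 6/sqrt(30).
Square and sum: Σ |<v, e_j>|^2 = 51/5.
Compute ||v||^2 = v·v = 12.
Deficit = 12 − 51/5 = 9/5 ≥ 0, confirming Bessel's inequality. (The deficit equals ||v − Σ <v,e_j> e_j||^2, the squared distance from v to span{e_j}.)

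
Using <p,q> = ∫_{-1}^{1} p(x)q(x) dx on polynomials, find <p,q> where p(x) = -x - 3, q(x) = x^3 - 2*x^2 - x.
<p,q> = 64/15

Expand the product: p(x)·q(x) = -x^4 - x^3 + 7*x^2 + 3*x.
∫_{-1}^{1} of each monomial x^k gives [2/(k+1) if k even, 0 if k odd]. Integrating term-by-term (or equivalently evaluating the antiderivative F(x) = -x^5/5 - x^4/4 + 7*x^3/3 + 3*x^2/2 at the endpoints):
  F(1) − F(−1) = 203/60 − (-53/60) = 64/15.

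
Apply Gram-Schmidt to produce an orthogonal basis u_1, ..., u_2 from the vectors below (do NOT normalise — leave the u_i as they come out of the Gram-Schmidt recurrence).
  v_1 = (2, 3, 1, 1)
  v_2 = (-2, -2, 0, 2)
Orthogonal basis:
  u_1 = (2, 3, 1, 1)
  u_2 = (-14/15, -2/5, 8/15, 38/15)

Apply the Gram-Schmidt recurrence
  u_1 = v_1
  u_i = v_i − Σ_{j<i} ((v_i · u_j) / (u_j · u_j)) · u_j.

Step by step this gives:
  u_1 = (2, 3, 1, 1)
  u_2 = (-14/15, -2/5, 8/15, 38/15)

Orthogonality check:
  u_2 · u_1 = 0 (should be 0)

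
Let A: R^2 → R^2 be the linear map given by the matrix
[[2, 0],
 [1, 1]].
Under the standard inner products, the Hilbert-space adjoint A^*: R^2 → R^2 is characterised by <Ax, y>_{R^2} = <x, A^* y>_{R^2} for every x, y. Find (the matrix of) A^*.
A^* = A^T =
[[2, 1],
 [0, 1]]

For real matrices with standard dot products, the defining identity <Ax, y> = <x, A^* y> gives (Ax)^T y = x^T (A^*) y, i.e. x^T A^T y = x^T (A^*) y. Since this holds for all x, y, we must have A^* = A^T. Therefore
A^* =
[[2, 1],
 [0, 1]].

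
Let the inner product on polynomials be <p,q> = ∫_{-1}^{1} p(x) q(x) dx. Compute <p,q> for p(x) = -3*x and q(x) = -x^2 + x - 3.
<p,q> = -2

Expand the product: p(x)·q(x) = 3*x^3 - 3*x^2 + 9*x.
∫_{-1}^{1} of each monomial x^k gives [2/(k+1) if k even, 0 if k odd]. Integrating term-by-term (or equivalently evaluating the antiderivative F(x) = 3*x^4/4 - x^3 + 9*x^2/2 at the endpoints):
  F(1) − F(−1) = 17/4 − (25/4) = -2.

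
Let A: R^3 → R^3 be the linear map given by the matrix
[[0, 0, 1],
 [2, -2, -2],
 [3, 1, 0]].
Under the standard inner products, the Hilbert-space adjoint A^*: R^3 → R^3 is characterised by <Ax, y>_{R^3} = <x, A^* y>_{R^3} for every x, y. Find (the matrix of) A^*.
A^* = A^T =
[[0, 2, 3],
 [0, -2, 1],
 [1, -2, 0]]

For real matrices with standard dot products, the defining identity <Ax, y> = <x, A^* y> gives (Ax)^T y = x^T (A^*) y, i.e. x^T A^T y = x^T (A^*) y. Since this holds for all x, y, we must have A^* = A^T. Therefore
A^* =
[[0, 2, 3],
 [0, -2, 1],
 [1, -2, 0]].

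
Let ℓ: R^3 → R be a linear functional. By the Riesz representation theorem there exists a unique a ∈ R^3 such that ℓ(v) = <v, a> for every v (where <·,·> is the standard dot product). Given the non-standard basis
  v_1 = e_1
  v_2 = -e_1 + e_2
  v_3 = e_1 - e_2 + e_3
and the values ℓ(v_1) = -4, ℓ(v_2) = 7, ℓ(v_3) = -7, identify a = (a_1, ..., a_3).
a = (-4, 3, 0)

Write a = (a_1, ..., a_3) in the standard basis. For each basis vector v_i, ℓ(v_i) = <v_i, a> is a linear equation in the a_j's. Collect the n equations into a matrix system V a = ℓ, where row i of V is v_i (expressed in the standard basis). Since V is invertible (lower-triangular with 1s on the diagonal, up to permutation), solve by back-substitution:
  V =
[[1, 0, 0],
 [-1, 1, 0],
 [1, -1, 1]]
  V a = (-4, 7, -7)
Solving gives a = (-4, 3, 0).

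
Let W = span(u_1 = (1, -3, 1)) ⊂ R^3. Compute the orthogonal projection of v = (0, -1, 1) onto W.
proj_W(v) = (4/11, -12/11, 4/11)

Set up U = [u_1 | ... | u_1] ∈ R^(3×1). The projector onto W = col(U) is P = U (U^T U)^(-1) U^T.
Compute U^T U =
  [11],
and U^T v = (4).
Solve U^T U · c = U^T v for the coefficients: c = (4/11). The projection is proj_W(v) = U c.
Check: (v - proj_W(v)) · u_1 = 0  (should be 0).
Result: proj_W(v) = (4/11, -12/11, 4/11).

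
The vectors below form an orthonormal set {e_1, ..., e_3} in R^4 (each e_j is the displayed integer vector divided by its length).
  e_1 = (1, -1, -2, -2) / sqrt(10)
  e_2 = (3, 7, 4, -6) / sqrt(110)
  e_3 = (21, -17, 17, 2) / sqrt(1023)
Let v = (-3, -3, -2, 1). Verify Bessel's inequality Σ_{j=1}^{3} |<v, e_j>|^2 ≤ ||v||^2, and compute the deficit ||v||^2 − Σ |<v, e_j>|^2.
Σ |<v, e_j>|^2 = 1850/93; ||v||^2 = 23; deficit = 289/93

Write each e_j = u_j / sqrt(<u_j, u_j>) where u_j is the displayed integer vector. Then <v, e_j> = <v, u_j> / sqrt(<u_j, u_j>), so |<v, e_j>|^2 = <v, u_j>^2 / <u_j, u_j>.
Coefficients: <v, e_1> = 2/sqrt(10), <v, e_2> = -44/sqrt(110), <v, e_3> = -44/sqrt(1023).
Square and sum: Σ |<v, e_j>|^2 = 1850/93.
Compute ||v||^2 = v·v = 23.
Deficit = 23 − 1850/93 = 289/93 ≥ 0, confirming Bessel's inequality. (The deficit equals ||v − Σ <v,e_j> e_j||^2, the squared distance from v to span{e_j}.)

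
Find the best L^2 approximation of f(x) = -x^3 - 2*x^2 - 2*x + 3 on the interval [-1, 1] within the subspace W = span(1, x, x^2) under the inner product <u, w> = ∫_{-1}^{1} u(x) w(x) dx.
g(x) = -2*x^2 - 13*x/5 + 3

The best approximation g ∈ W is the orthogonal projection of f onto W. Writing g = a_0 + a_1 x + a_2 x^2, the coefficients solve the normal equations G · a = b where
  G_{ij} = <φ_i, φ_j> and b_i = <f, φ_i>, with φ_0 = 1, φ_1 = x, φ_2 = x^2.
G =
  [2, 0, 2/3]
  [0, 2/3, 0]
  [2/3, 0, 2/5],
b = (14/3, -26/15, 6/5).
Solving gives a_0 = 3, a_1 = -13/5, a_2 = -2, so
  g(x) = -2*x^2 - 13*x/5 + 3.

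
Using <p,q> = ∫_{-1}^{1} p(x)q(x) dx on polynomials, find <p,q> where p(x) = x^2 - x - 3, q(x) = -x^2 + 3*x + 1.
<p,q> = -86/15

Expand the product: p(x)·q(x) = -x^4 + 4*x^3 + x^2 - 10*x - 3.
∫_{-1}^{1} of each monomial x^k gives [2/(k+1) if k even, 0 if k odd]. Integrating term-by-term (or equivalently evaluating the antiderivative F(x) = -x^5/5 + x^4 + x^3/3 - 5*x^2 - 3*x at the endpoints):
  F(1) − F(−1) = -103/15 − (-17/15) = -86/15.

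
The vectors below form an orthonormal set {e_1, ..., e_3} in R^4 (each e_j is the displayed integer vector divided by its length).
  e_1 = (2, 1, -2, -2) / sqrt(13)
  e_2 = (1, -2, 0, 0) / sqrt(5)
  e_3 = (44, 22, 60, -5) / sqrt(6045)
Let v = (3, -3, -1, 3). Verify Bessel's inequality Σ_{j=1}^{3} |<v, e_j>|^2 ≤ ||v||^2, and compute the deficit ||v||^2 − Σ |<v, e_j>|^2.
Σ |<v, e_j>|^2 = 505/31; ||v||^2 = 28; deficit = 363/31

Write each e_j = u_j / sqrt(<u_j, u_j>) where u_j is the displayed integer vector. Then <v, e_j> = <v, u_j> / sqrt(<u_j, u_j>), so |<v, e_j>|^2 = <v, u_j>^2 / <u_j, u_j>.
Coefficients: <v, e_1> = -1/sqrt(13), <v, e_2> = 9/sqrt(5), <v, e_3> = -9/sqrt(6045).
Square and sum: Σ |<v, e_j>|^2 = 505/31.
Compute ||v||^2 = v·v = 28.
Deficit = 28 − 505/31 = 363/31 ≥ 0, confirming Bessel's inequality. (The deficit equals ||v − Σ <v,e_j> e_j||^2, the squared distance from v to span{e_j}.)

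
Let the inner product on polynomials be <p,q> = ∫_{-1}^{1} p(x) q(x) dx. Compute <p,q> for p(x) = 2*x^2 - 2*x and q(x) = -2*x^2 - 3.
<p,q> = -28/5

Expand the product: p(x)·q(x) = -4*x^4 + 4*x^3 - 6*x^2 + 6*x.
∫_{-1}^{1} of each monomial x^k gives [2/(k+1) if k even, 0 if k odd]. Integrating term-by-term (or equivalently evaluating the antiderivative F(x) = -4*x^5/5 + x^4 - 2*x^3 + 3*x^2 at the endpoints):
  F(1) − F(−1) = 6/5 − (34/5) = -28/5.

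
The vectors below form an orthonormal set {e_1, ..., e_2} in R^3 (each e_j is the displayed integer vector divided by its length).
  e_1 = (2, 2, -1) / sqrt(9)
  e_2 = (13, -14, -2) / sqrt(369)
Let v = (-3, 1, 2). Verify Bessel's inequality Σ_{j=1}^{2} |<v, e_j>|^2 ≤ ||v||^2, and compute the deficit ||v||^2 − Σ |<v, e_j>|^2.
Σ |<v, e_j>|^2 = 525/41; ||v||^2 = 14; deficit = 49/41

Write each e_j = u_j / sqrt(<u_j, u_j>) where u_j is the displayed integer vector. Then <v, e_j> = <v, u_j> / sqrt(<u_j, u_j>), so |<v, e_j>|^2 = <v, u_j>^2 / <u_j, u_j>.
Coefficients: <v, e_1> = -6/sqrt(9), <v, e_2> = -57/sqrt(369).
Square and sum: Σ |<v, e_j>|^2 = 525/41.
Compute ||v||^2 = v·v = 14.
Deficit = 14 − 525/41 = 49/41 ≥ 0, confirming Bessel's inequality. (The deficit equals ||v − Σ <v,e_j> e_j||^2, the squared distance from v to span{e_j}.)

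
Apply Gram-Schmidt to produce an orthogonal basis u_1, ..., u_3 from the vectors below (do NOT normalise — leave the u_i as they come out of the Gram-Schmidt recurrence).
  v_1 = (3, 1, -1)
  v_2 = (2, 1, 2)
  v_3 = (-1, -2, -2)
Orthogonal basis:
  u_1 = (3, 1, -1)
  u_2 = (7/11, 6/11, 27/11)
  u_3 = (33/74, -44/37, 11/74)

Apply the Gram-Schmidt recurrence
  u_1 = v_1
  u_i = v_i − Σ_{j<i} ((v_i · u_j) / (u_j · u_j)) · u_j.

Step by step this gives:
  u_1 = (3, 1, -1)
  u_2 = (7/11, 6/11, 27/11)
  u_3 = (33/74, -44/37, 11/74)

Orthogonality check:
  u_2 · u_1 = 0 (should be 0)
  u_3 · u_1 = 0 (should be 0)
  u_3 · u_2 = 0 (should be 0)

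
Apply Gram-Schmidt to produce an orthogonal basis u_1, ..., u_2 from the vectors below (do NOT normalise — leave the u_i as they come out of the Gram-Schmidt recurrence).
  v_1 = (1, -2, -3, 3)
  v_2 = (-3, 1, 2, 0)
Orthogonal basis:
  u_1 = (1, -2, -3, 3)
  u_2 = (-58/23, 1/23, 13/23, 33/23)

Apply the Gram-Schmidt recurrence
  u_1 = v_1
  u_i = v_i − Σ_{j<i} ((v_i · u_j) / (u_j · u_j)) · u_j.

Step by step this gives:
  u_1 = (1, -2, -3, 3)
  u_2 = (-58/23, 1/23, 13/23, 33/23)

Orthogonality check:
  u_2 · u_1 = 0 (should be 0)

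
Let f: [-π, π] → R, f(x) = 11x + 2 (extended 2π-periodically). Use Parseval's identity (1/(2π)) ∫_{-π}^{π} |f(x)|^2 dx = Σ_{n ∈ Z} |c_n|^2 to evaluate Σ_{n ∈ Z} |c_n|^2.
Σ |c_n|^2 = 121π^2/3 + 4

Expand and integrate term by term over [-π, π]:
  ∫ (11x)^2 dx = 121·(2π^3/3); ∫ 2·11·(2)·x dx = 0 (odd integrand); ∫ 2^2 dx = 4·2π.
So (1/(2π)) ∫_{-π}^{π} (11x + 2)^2 dx = 121π^2/3 + 4 = 121π^2/3 + 4.
Parseval ⇒ Σ |c_n|^2 = 121π^2/3 + 4.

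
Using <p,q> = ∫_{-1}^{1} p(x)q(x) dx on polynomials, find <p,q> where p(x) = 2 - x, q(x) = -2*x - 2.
<p,q> = -20/3

Expand the product: p(x)·q(x) = 2*x^2 - 2*x - 4.
∫_{-1}^{1} of each monomial x^k gives [2/(k+1) if k even, 0 if k odd]. Integrating term-by-term (or equivalently evaluating the antiderivative F(x) = 2*x^3/3 - x^2 - 4*x at the endpoints):
  F(1) − F(−1) = -13/3 − (7/3) = -20/3.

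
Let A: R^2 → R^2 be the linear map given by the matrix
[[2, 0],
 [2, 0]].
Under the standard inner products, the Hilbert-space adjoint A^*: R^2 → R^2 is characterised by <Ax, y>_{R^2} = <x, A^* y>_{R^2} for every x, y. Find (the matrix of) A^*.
A^* = A^T =
[[2, 2],
 [0, 0]]

For real matrices with standard dot products, the defining identity <Ax, y> = <x, A^* y> gives (Ax)^T y = x^T (A^*) y, i.e. x^T A^T y = x^T (A^*) y. Since this holds for all x, y, we must have A^* = A^T. Therefore
A^* =
[[2, 2],
 [0, 0]].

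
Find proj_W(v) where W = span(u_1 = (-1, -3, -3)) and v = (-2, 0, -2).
proj_W(v) = (-8/19, -24/19, -24/19)

Set up U = [u_1 | ... | u_1] ∈ R^(3×1). The projector onto W = col(U) is P = U (U^T U)^(-1) U^T.
Compute U^T U =
  [19],
and U^T v = (8).
Solve U^T U · c = U^T v for the coefficients: c = (8/19). The projection is proj_W(v) = U c.
Check: (v - proj_W(v)) · u_1 = 0  (should be 0).
Result: proj_W(v) = (-8/19, -24/19, -24/19).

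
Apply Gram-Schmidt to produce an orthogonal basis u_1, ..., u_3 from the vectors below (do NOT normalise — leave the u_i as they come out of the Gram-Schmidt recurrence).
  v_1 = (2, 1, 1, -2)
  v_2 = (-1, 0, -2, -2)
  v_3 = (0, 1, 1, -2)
Orthogonal basis:
  u_1 = (2, 1, 1, -2)
  u_2 = (-1, 0, -2, -2)
  u_3 = (-44/45, 2/5, 38/45, -16/45)

Apply the Gram-Schmidt recurrence
  u_1 = v_1
  u_i = v_i − Σ_{j<i} ((v_i · u_j) / (u_j · u_j)) · u_j.

Step by step this gives:
  u_1 = (2, 1, 1, -2)
  u_2 = (-1, 0, -2, -2)
  u_3 = (-44/45, 2/5, 38/45, -16/45)

Orthogonality check:
  u_2 · u_1 = 0 (should be 0)
  u_3 · u_1 = 0 (should be 0)
  u_3 · u_2 = 0 (should be 0)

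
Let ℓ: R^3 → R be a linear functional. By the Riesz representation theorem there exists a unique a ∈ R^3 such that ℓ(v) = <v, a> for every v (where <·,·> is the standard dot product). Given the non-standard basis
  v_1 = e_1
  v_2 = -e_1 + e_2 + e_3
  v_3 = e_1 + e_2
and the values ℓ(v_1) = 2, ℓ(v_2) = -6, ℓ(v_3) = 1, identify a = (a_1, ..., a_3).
a = (2, -1, -3)

Write a = (a_1, ..., a_3) in the standard basis. For each basis vector v_i, ℓ(v_i) = <v_i, a> is a linear equation in the a_j's. Collect the n equations into a matrix system V a = ℓ, where row i of V is v_i (expressed in the standard basis). Since V is invertible (lower-triangular with 1s on the diagonal, up to permutation), solve by back-substitution:
  V =
[[1, 0, 0],
 [-1, 1, 1],
 [1, 1, 0]]
  V a = (2, -6, 1)
Solving gives a = (2, -1, -3).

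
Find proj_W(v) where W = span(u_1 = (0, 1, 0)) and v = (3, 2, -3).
proj_W(v) = (0, 2, 0)

Set up U = [u_1 | ... | u_1] ∈ R^(3×1). The projector onto W = col(U) is P = U (U^T U)^(-1) U^T.
Compute U^T U =
  [1],
and U^T v = (2).
Solve U^T U · c = U^T v for the coefficients: c = (2). The projection is proj_W(v) = U c.
Check: (v - proj_W(v)) · u_1 = 0  (should be 0).
Result: proj_W(v) = (0, 2, 0).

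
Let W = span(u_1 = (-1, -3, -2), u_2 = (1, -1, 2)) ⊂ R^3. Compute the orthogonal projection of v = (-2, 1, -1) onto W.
proj_W(v) = (-4/5, 1, -8/5)

Set up U = [u_1 | ... | u_2] ∈ R^(3×2). The projector onto W = col(U) is P = U (U^T U)^(-1) U^T.
Compute U^T U =
  [14, -2]
  [-2, 6],
and U^T v = (1, -5).
Solve U^T U · c = U^T v for the coefficients: c = (-1/20, -17/20). The projection is proj_W(v) = U c.
Check: (v - proj_W(v)) · u_1 = 0  (should be 0).
Check: (v - proj_W(v)) · u_2 = 0  (should be 0).
Result: proj_W(v) = (-4/5, 1, -8/5).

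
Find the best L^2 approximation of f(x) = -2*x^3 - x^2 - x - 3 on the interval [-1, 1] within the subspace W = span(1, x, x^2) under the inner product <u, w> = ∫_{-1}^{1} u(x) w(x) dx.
g(x) = -x^2 - 11*x/5 - 3

The best approximation g ∈ W is the orthogonal projection of f onto W. Writing g = a_0 + a_1 x + a_2 x^2, the coefficients solve the normal equations G · a = b where
  G_{ij} = <φ_i, φ_j> and b_i = <f, φ_i>, with φ_0 = 1, φ_1 = x, φ_2 = x^2.
G =
  [2, 0, 2/3]
  [0, 2/3, 0]
  [2/3, 0, 2/5],
b = (-20/3, -22/15, -12/5).
Solving gives a_0 = -3, a_1 = -11/5, a_2 = -1, so
  g(x) = -x^2 - 11*x/5 - 3.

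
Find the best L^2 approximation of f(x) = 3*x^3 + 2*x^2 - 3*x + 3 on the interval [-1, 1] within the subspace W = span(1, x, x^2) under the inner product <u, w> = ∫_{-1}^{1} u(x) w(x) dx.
g(x) = 2*x^2 - 6*x/5 + 3

The best approximation g ∈ W is the orthogonal projection of f onto W. Writing g = a_0 + a_1 x + a_2 x^2, the coefficients solve the normal equations G · a = b where
  G_{ij} = <φ_i, φ_j> and b_i = <f, φ_i>, with φ_0 = 1, φ_1 = x, φ_2 = x^2.
G =
  [2, 0, 2/3]
  [0, 2/3, 0]
  [2/3, 0, 2/5],
b = (22/3, -4/5, 14/5).
Solving gives a_0 = 3, a_1 = -6/5, a_2 = 2, so
  g(x) = 2*x^2 - 6*x/5 + 3.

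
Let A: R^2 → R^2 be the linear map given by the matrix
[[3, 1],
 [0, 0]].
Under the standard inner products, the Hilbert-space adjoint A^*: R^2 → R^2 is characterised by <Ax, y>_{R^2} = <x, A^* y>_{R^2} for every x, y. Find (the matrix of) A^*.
A^* = A^T =
[[3, 0],
 [1, 0]]

For real matrices with standard dot products, the defining identity <Ax, y> = <x, A^* y> gives (Ax)^T y = x^T (A^*) y, i.e. x^T A^T y = x^T (A^*) y. Since this holds for all x, y, we must have A^* = A^T. Therefore
A^* =
[[3, 0],
 [1, 0]].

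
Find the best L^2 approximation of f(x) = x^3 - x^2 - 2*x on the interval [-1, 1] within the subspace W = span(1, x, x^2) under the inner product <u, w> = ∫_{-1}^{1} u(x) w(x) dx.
g(x) = -x^2 - 7*x/5

The best approximation g ∈ W is the orthogonal projection of f onto W. Writing g = a_0 + a_1 x + a_2 x^2, the coefficients solve the normal equations G · a = b where
  G_{ij} = <φ_i, φ_j> and b_i = <f, φ_i>, with φ_0 = 1, φ_1 = x, φ_2 = x^2.
G =
  [2, 0, 2/3]
  [0, 2/3, 0]
  [2/3, 0, 2/5],
b = (-2/3, -14/15, -2/5).
Solving gives a_0 = 0, a_1 = -7/5, a_2 = -1, so
  g(x) = -x^2 - 7*x/5.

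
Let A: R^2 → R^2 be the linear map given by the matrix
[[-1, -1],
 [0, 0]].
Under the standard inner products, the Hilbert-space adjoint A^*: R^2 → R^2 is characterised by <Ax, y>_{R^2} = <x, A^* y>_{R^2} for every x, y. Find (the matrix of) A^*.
A^* = A^T =
[[-1, 0],
 [-1, 0]]

For real matrices with standard dot products, the defining identity <Ax, y> = <x, A^* y> gives (Ax)^T y = x^T (A^*) y, i.e. x^T A^T y = x^T (A^*) y. Since this holds for all x, y, we must have A^* = A^T. Therefore
A^* =
[[-1, 0],
 [-1, 0]].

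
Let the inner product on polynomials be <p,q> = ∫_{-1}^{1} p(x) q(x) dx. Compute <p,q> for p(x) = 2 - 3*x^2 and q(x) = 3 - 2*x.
<p,q> = 6

Expand the product: p(x)·q(x) = 6*x^3 - 9*x^2 - 4*x + 6.
∫_{-1}^{1} of each monomial x^k gives [2/(k+1) if k even, 0 if k odd]. Integrating term-by-term (or equivalently evaluating the antiderivative F(x) = 3*x^4/2 - 3*x^3 - 2*x^2 + 6*x at the endpoints):
  F(1) − F(−1) = 5/2 − (-7/2) = 6.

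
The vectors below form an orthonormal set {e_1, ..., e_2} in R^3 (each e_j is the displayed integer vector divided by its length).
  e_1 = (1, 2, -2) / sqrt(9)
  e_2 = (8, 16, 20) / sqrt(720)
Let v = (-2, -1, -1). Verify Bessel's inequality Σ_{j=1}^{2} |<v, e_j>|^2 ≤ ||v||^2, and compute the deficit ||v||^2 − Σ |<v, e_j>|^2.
Σ |<v, e_j>|^2 = 21/5; ||v||^2 = 6; deficit = 9/5

Write each e_j = u_j / sqrt(<u_j, u_j>) where u_j is the displayed integer vector. Then <v, e_j> = <v, u_j> / sqrt(<u_j, u_j>), so |<v, e_j>|^2 = <v, u_j>^2 / <u_j, u_j>.
Coefficients: <v, e_1> = -2/sqrt(9), <v, e_2> = -52/sqrt(720).
Square and sum: Σ |<v, e_j>|^2 = 21/5.
Compute ||v||^2 = v·v = 6.
Deficit = 6 − 21/5 = 9/5 ≥ 0, confirming Bessel's inequality. (The deficit equals ||v − Σ <v,e_j> e_j||^2, the squared distance from v to span{e_j}.)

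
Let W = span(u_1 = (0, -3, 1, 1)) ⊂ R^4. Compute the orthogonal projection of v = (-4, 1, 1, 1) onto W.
proj_W(v) = (0, 3/11, -1/11, -1/11)

Set up U = [u_1 | ... | u_1] ∈ R^(4×1). The projector onto W = col(U) is P = U (U^T U)^(-1) U^T.
Compute U^T U =
  [11],
and U^T v = (-1).
Solve U^T U · c = U^T v for the coefficients: c = (-1/11). The projection is proj_W(v) = U c.
Check: (v - proj_W(v)) · u_1 = 0  (should be 0).
Result: proj_W(v) = (0, 3/11, -1/11, -1/11).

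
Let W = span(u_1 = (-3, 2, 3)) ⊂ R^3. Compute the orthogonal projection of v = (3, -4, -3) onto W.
proj_W(v) = (39/11, -26/11, -39/11)

Set up U = [u_1 | ... | u_1] ∈ R^(3×1). The projector onto W = col(U) is P = U (U^T U)^(-1) U^T.
Compute U^T U =
  [22],
and U^T v = (-26).
Solve U^T U · c = U^T v for the coefficients: c = (-13/11). The projection is proj_W(v) = U c.
Check: (v - proj_W(v)) · u_1 = 0  (should be 0).
Result: proj_W(v) = (39/11, -26/11, -39/11).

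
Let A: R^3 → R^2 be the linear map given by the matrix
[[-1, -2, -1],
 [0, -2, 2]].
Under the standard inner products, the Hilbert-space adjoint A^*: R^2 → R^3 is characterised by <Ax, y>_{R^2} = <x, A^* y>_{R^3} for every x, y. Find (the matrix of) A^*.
A^* = A^T =
[[-1, 0],
 [-2, -2],
 [-1, 2]]

For real matrices with standard dot products, the defining identity <Ax, y> = <x, A^* y> gives (Ax)^T y = x^T (A^*) y, i.e. x^T A^T y = x^T (A^*) y. Since this holds for all x, y, we must have A^* = A^T. Therefore
A^* =
[[-1, 0],
 [-2, -2],
 [-1, 2]].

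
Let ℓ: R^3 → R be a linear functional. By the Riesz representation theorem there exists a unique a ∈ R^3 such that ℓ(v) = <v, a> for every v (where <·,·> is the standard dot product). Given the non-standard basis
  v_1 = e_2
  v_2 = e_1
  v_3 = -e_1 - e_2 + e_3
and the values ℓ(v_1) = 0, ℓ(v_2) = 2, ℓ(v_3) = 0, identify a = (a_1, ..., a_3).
a = (2, 0, 2)

Write a = (a_1, ..., a_3) in the standard basis. For each basis vector v_i, ℓ(v_i) = <v_i, a> is a linear equation in the a_j's. Collect the n equations into a matrix system V a = ℓ, where row i of V is v_i (expressed in the standard basis). Since V is invertible (lower-triangular with 1s on the diagonal, up to permutation), solve by back-substitution:
  V =
[[0, 1, 0],
 [1, 0, 0],
 [-1, -1, 1]]
  V a = (0, 2, 0)
Solving gives a = (2, 0, 2).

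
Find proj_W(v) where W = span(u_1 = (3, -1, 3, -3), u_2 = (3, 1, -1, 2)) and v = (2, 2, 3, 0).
proj_W(v) = (1059/419, -47/419, 447/419, -294/419)

Set up U = [u_1 | ... | u_2] ∈ R^(4×2). The projector onto W = col(U) is P = U (U^T U)^(-1) U^T.
Compute U^T U =
  [28, -1]
  [-1, 15],
and U^T v = (13, 5).
Solve U^T U · c = U^T v for the coefficients: c = (200/419, 153/419). The projection is proj_W(v) = U c.
Check: (v - proj_W(v)) · u_1 = 0  (should be 0).
Check: (v - proj_W(v)) · u_2 = 0  (should be 0).
Result: proj_W(v) = (1059/419, -47/419, 447/419, -294/419).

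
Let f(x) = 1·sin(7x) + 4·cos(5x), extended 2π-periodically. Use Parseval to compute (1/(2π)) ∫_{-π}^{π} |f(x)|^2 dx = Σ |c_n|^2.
Σ |c_n|^2 = 17/2

Expand |f|^2 and use orthogonality of {sin(nx), cos(mx)} on [-π, π]:
  ∫_{-π}^{π} sin(nx)^2 dx = π, ∫ cos(mx)^2 dx = π, and cross terms integrate to 0.
So ∫_{-π}^{π} f(x)^2 dx = 1^2 · π + 4^2 · π = (1 + 16)π.
Divide by 2π: (1 + 16)/2 = 17/2.
By Parseval, this equals Σ |c_n|^2.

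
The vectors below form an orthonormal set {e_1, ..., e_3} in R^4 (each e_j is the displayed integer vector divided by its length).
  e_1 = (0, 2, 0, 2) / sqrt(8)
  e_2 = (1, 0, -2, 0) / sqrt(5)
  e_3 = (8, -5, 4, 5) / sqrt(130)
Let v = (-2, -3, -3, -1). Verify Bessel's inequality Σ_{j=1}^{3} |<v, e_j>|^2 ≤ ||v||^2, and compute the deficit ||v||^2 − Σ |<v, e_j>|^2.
Σ |<v, e_j>|^2 = 178/13; ||v||^2 = 23; deficit = 121/13

Write each e_j = u_j / sqrt(<u_j, u_j>) where u_j is the displayed integer vector. Then <v, e_j> = <v, u_j> / sqrt(<u_j, u_j>), so |<v, e_j>|^2 = <v, u_j>^2 / <u_j, u_j>.
Coefficients: <v, e_1> = -8/sqrt(8), <v, e_2> = 4/sqrt(5), <v, e_3> = -18/sqrt(130).
Square and sum: Σ |<v, e_j>|^2 = 178/13.
Compute ||v||^2 = v·v = 23.
Deficit = 23 − 178/13 = 121/13 ≥ 0, confirming Bessel's inequality. (The deficit equals ||v − Σ <v,e_j> e_j||^2, the squared distance from v to span{e_j}.)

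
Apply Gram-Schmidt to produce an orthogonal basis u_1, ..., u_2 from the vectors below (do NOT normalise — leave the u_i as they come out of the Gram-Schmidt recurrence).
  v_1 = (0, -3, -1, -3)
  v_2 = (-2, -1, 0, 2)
Orthogonal basis:
  u_1 = (0, -3, -1, -3)
  u_2 = (-2, -28/19, -3/19, 29/19)

Apply the Gram-Schmidt recurrence
  u_1 = v_1
  u_i = v_i − Σ_{j<i} ((v_i · u_j) / (u_j · u_j)) · u_j.

Step by step this gives:
  u_1 = (0, -3, -1, -3)
  u_2 = (-2, -28/19, -3/19, 29/19)

Orthogonality check:
  u_2 · u_1 = 0 (should be 0)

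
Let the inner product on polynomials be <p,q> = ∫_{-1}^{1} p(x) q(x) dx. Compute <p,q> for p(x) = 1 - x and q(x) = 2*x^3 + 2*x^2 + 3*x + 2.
<p,q> = 38/15

Expand the product: p(x)·q(x) = -2*x^4 - x^2 + x + 2.
∫_{-1}^{1} of each monomial x^k gives [2/(k+1) if k even, 0 if k odd]. Integrating term-by-term (or equivalently evaluating the antiderivative F(x) = -2*x^5/5 - x^3/3 + x^2/2 + 2*x at the endpoints):
  F(1) − F(−1) = 53/30 − (-23/30) = 38/15.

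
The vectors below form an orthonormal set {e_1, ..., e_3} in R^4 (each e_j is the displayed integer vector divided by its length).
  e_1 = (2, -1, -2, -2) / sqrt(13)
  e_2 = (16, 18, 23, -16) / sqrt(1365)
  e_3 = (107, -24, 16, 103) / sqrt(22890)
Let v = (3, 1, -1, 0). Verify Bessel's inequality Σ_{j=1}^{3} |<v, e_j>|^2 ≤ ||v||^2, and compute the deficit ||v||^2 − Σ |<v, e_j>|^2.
Σ |<v, e_j>|^2 = 1869/218; ||v||^2 = 11; deficit = 529/218

Write each e_j = u_j / sqrt(<u_j, u_j>) where u_j is the displayed integer vector. Then <v, e_j> = <v, u_j> / sqrt(<u_j, u_j>), so |<v, e_j>|^2 = <v, u_j>^2 / <u_j, u_j>.
Coefficients: <v, e_1> = 7/sqrt(13), <v, e_2> = 43/sqrt(1365), <v, e_3> = 281/sqrt(22890).
Square and sum: Σ |<v, e_j>|^2 = 1869/218.
Compute ||v||^2 = v·v = 11.
Deficit = 11 − 1869/218 = 529/218 ≥ 0, confirming Bessel's inequality. (The deficit equals ||v − Σ <v,e_j> e_j||^2, the squared distance from v to span{e_j}.)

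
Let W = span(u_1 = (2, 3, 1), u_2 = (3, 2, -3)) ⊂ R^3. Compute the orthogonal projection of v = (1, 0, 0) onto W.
proj_W(v) = (106/227, 99/227, -55/227)

Set up U = [u_1 | ... | u_2] ∈ R^(3×2). The projector onto W = col(U) is P = U (U^T U)^(-1) U^T.
Compute U^T U =
  [14, 9]
  [9, 22],
and U^T v = (2, 3).
Solve U^T U · c = U^T v for the coefficients: c = (17/227, 24/227). The projection is proj_W(v) = U c.
Check: (v - proj_W(v)) · u_1 = 0  (should be 0).
Check: (v - proj_W(v)) · u_2 = 0  (should be 0).
Result: proj_W(v) = (106/227, 99/227, -55/227).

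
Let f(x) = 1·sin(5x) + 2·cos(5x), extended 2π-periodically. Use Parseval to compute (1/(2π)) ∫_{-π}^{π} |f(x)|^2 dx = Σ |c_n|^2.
Σ |c_n|^2 = 5/2

Expand |f|^2 and use orthogonality of {sin(nx), cos(mx)} on [-π, π]:
  ∫_{-π}^{π} sin(nx)^2 dx = π, ∫ cos(mx)^2 dx = π, and cross terms integrate to 0.
So ∫_{-π}^{π} f(x)^2 dx = 1^2 · π + 2^2 · π = (1 + 4)π.
Divide by 2π: (1 + 4)/2 = 5/2.
By Parseval, this equals Σ |c_n|^2.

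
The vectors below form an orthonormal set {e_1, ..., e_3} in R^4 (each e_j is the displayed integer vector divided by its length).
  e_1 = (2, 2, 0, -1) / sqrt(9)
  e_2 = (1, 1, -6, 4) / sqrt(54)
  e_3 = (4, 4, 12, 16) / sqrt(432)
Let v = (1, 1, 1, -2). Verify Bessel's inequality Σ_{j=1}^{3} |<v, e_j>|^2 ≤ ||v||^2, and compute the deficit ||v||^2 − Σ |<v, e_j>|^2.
Σ |<v, e_j>|^2 = 7; ||v||^2 = 7; deficit = 0

Write each e_j = u_j / sqrt(<u_j, u_j>) where u_j is the displayed integer vector. Then <v, e_j> = <v, u_j> / sqrt(<u_j, u_j>), so |<v, e_j>|^2 = <v, u_j>^2 / <u_j, u_j>.
Coefficients: <v, e_1> = 6/sqrt(9), <v, e_2> = -12/sqrt(54), <v, e_3> = -12/sqrt(432).
Square and sum: Σ |<v, e_j>|^2 = 7.
Compute ||v||^2 = v·v = 7.
Deficit = 7 − 7 = 0 ≥ 0, confirming Bessel's inequality. (The deficit equals ||v − Σ <v,e_j> e_j||^2, the squared distance from v to span{e_j}.)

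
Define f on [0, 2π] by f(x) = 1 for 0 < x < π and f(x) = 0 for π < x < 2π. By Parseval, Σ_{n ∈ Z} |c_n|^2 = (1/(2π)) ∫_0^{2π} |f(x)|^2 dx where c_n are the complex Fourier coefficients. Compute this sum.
Σ |c_n|^2 = 1/2

Parseval equates the L^2 energy of f (normalised by 1/(2π)) with the ℓ^2 sum of its Fourier coefficients: (1/(2π)) ∫_0^{2π} |f|^2 = Σ |c_n|^2.
Compute the left side: (1/(2π)) [∫_0^π 1^2 dx + ∫_π^{2π} 0^2 dx] = (1/(2π)) · (1π + 0π) = (1 + 0)/2 = 1/2.
So Σ_{n ∈ Z} |c_n|^2 = 1/2.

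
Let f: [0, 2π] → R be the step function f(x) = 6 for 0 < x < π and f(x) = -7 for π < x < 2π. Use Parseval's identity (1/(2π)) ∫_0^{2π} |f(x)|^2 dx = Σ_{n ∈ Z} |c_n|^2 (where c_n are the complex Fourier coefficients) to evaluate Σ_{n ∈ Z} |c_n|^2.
Σ |c_n|^2 = 85/2

Parseval equates the L^2 energy of f (normalised by 1/(2π)) with the ℓ^2 sum of its Fourier coefficients: (1/(2π)) ∫_0^{2π} |f|^2 = Σ |c_n|^2.
Compute the left side: (1/(2π)) [∫_0^π 6^2 dx + ∫_π^{2π} (-7)^2 dx] = (1/(2π)) · (36π + 49π) = (36 + 49)/2 = 85/2.
So Σ_{n ∈ Z} |c_n|^2 = 85/2.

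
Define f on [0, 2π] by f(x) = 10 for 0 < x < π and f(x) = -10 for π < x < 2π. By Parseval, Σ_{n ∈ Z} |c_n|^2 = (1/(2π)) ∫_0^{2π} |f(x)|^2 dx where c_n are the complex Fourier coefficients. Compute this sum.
Σ |c_n|^2 = 100

Parseval equates the L^2 energy of f (normalised by 1/(2π)) with the ℓ^2 sum of its Fourier coefficients: (1/(2π)) ∫_0^{2π} |f|^2 = Σ |c_n|^2.
Compute the left side: (1/(2π)) [∫_0^π 10^2 dx + ∫_π^{2π} (-10)^2 dx] = (1/(2π)) · (100π + 100π) = (100 + 100)/2 = 100.
So Σ_{n ∈ Z} |c_n|^2 = 100.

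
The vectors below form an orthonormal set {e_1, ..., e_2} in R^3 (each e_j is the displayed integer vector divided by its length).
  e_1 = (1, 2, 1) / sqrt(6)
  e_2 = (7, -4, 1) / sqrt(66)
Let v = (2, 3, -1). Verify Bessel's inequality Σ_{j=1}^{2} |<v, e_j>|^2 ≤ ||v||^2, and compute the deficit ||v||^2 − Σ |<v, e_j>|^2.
Σ |<v, e_j>|^2 = 90/11; ||v||^2 = 14; deficit = 64/11

Write each e_j = u_j / sqrt(<u_j, u_j>) where u_j is the displayed integer vector. Then <v, e_j> = <v, u_j> / sqrt(<u_j, u_j>), so |<v, e_j>|^2 = <v, u_j>^2 / <u_j, u_j>.
Coefficients: <v, e_1> = 7/sqrt(6), <v, e_2> = 1/sqrt(66).
Square and sum: Σ |<v, e_j>|^2 = 90/11.
Compute ||v||^2 = v·v = 14.
Deficit = 14 − 90/11 = 64/11 ≥ 0, confirming Bessel's inequality. (The deficit equals ||v − Σ <v,e_j> e_j||^2, the squared distance from v to span{e_j}.)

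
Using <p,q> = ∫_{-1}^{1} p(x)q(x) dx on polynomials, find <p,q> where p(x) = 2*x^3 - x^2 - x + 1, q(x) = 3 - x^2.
<p,q> = 56/15

Expand the product: p(x)·q(x) = -2*x^5 + x^4 + 7*x^3 - 4*x^2 - 3*x + 3.
∫_{-1}^{1} of each monomial x^k gives [2/(k+1) if k even, 0 if k odd]. Integrating term-by-term (or equivalently evaluating the antiderivative F(x) = -x^6/3 + x^5/5 + 7*x^4/4 - 4*x^3/3 - 3*x^2/2 + 3*x at the endpoints):
  F(1) − F(−1) = 107/60 − (-39/20) = 56/15.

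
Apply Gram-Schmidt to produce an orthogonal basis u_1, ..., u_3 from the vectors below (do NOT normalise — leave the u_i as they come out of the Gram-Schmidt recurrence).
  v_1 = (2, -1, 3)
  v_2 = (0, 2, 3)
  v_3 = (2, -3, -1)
Orthogonal basis:
  u_1 = (2, -1, 3)
  u_2 = (-1, 5/2, 3/2)
  u_3 = (36/133, 24/133, -16/133)

Apply the Gram-Schmidt recurrence
  u_1 = v_1
  u_i = v_i − Σ_{j<i} ((v_i · u_j) / (u_j · u_j)) · u_j.

Step by step this gives:
  u_1 = (2, -1, 3)
  u_2 = (-1, 5/2, 3/2)
  u_3 = (36/133, 24/133, -16/133)

Orthogonality check:
  u_2 · u_1 = 0 (should be 0)
  u_3 · u_1 = 0 (should be 0)
  u_3 · u_2 = 0 (should be 0)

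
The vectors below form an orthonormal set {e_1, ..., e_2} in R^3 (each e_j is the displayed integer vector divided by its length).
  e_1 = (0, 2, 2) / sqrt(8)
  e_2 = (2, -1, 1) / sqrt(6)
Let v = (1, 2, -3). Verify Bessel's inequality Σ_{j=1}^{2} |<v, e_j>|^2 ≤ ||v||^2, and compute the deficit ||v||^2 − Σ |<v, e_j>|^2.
Σ |<v, e_j>|^2 = 2; ||v||^2 = 14; deficit = 12

Write each e_j = u_j / sqrt(<u_j, u_j>) where u_j is the displayed integer vector. Then <v, e_j> = <v, u_j> / sqrt(<u_j, u_j>), so |<v, e_j>|^2 = <v, u_j>^2 / <u_j, u_j>.
Coefficients: <v, e_1> = -2/sqrt(8), <v, e_2> = -3/sqrt(6).
Square and sum: Σ |<v, e_j>|^2 = 2.
Compute ||v||^2 = v·v = 14.
Deficit = 14 − 2 = 12 ≥ 0, confirming Bessel's inequality. (The deficit equals ||v − Σ <v,e_j> e_j||^2, the squared distance from v to span{e_j}.)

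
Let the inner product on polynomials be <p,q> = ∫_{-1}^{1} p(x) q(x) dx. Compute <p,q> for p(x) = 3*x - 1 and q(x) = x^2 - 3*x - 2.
<p,q> = -8/3

Expand the product: p(x)·q(x) = 3*x^3 - 10*x^2 - 3*x + 2.
∫_{-1}^{1} of each monomial x^k gives [2/(k+1) if k even, 0 if k odd]. Integrating term-by-term (or equivalently evaluating the antiderivative F(x) = 3*x^4/4 - 10*x^3/3 - 3*x^2/2 + 2*x at the endpoints):
  F(1) − F(−1) = -25/12 − (7/12) = -8/3.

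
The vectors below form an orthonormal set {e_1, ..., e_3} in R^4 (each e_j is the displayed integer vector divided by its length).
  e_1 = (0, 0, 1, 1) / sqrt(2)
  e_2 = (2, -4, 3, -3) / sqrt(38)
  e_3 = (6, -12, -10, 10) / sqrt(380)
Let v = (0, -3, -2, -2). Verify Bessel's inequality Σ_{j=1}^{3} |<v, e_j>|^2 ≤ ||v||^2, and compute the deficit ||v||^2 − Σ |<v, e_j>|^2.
Σ |<v, e_j>|^2 = 76/5; ||v||^2 = 17; deficit = 9/5

Write each e_j = u_j / sqrt(<u_j, u_j>) where u_j is the displayed integer vector. Then <v, e_j> = <v, u_j> / sqrt(<u_j, u_j>), so |<v, e_j>|^2 = <v, u_j>^2 / <u_j, u_j>.
Coefficients: <v, e_1> = -4/sqrt(2), <v, e_2> = 12/sqrt(38), <v, e_3> = 36/sqrt(380).
Square and sum: Σ |<v, e_j>|^2 = 76/5.
Compute ||v||^2 = v·v = 17.
Deficit = 17 − 76/5 = 9/5 ≥ 0, confirming Bessel's inequality. (The deficit equals ||v − Σ <v,e_j> e_j||^2, the squared distance from v to span{e_j}.)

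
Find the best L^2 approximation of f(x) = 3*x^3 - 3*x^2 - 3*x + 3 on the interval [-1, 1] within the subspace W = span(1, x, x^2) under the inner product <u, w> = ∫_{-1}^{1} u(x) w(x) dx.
g(x) = -3*x^2 - 6*x/5 + 3

The best approximation g ∈ W is the orthogonal projection of f onto W. Writing g = a_0 + a_1 x + a_2 x^2, the coefficients solve the normal equations G · a = b where
  G_{ij} = <φ_i, φ_j> and b_i = <f, φ_i>, with φ_0 = 1, φ_1 = x, φ_2 = x^2.
G =
  [2, 0, 2/3]
  [0, 2/3, 0]
  [2/3, 0, 2/5],
b = (4, -4/5, 4/5).
Solving gives a_0 = 3, a_1 = -6/5, a_2 = -3, so
  g(x) = -3*x^2 - 6*x/5 + 3.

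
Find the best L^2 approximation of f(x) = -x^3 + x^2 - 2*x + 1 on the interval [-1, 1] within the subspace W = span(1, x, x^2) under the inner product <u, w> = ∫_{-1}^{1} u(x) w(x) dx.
g(x) = x^2 - 13*x/5 + 1

The best approximation g ∈ W is the orthogonal projection of f onto W. Writing g = a_0 + a_1 x + a_2 x^2, the coefficients solve the normal equations G · a = b where
  G_{ij} = <φ_i, φ_j> and b_i = <f, φ_i>, with φ_0 = 1, φ_1 = x, φ_2 = x^2.
G =
  [2, 0, 2/3]
  [0, 2/3, 0]
  [2/3, 0, 2/5],
b = (8/3, -26/15, 16/15).
Solving gives a_0 = 1, a_1 = -13/5, a_2 = 1, so
  g(x) = x^2 - 13*x/5 + 1.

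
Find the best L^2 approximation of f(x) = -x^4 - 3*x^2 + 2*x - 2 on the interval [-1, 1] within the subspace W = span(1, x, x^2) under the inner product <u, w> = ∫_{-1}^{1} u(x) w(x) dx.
g(x) = -27*x^2/7 + 2*x - 67/35

The best approximation g ∈ W is the orthogonal projection of f onto W. Writing g = a_0 + a_1 x + a_2 x^2, the coefficients solve the normal equations G · a = b where
  G_{ij} = <φ_i, φ_j> and b_i = <f, φ_i>, with φ_0 = 1, φ_1 = x, φ_2 = x^2.
G =
  [2, 0, 2/3]
  [0, 2/3, 0]
  [2/3, 0, 2/5],
b = (-32/5, 4/3, -296/105).
Solving gives a_0 = -67/35, a_1 = 2, a_2 = -27/7, so
  g(x) = -27*x^2/7 + 2*x - 67/35.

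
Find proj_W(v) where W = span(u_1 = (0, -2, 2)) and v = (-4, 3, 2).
proj_W(v) = (0, 1/2, -1/2)

Set up U = [u_1 | ... | u_1] ∈ R^(3×1). The projector onto W = col(U) is P = U (U^T U)^(-1) U^T.
Compute U^T U =
  [8],
and U^T v = (-2).
Solve U^T U · c = U^T v for the coefficients: c = (-1/4). The projection is proj_W(v) = U c.
Check: (v - proj_W(v)) · u_1 = 0  (should be 0).
Result: proj_W(v) = (0, 1/2, -1/2).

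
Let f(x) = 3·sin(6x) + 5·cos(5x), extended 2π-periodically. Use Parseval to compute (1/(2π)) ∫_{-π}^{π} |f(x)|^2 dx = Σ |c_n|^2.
Σ |c_n|^2 = 17

Expand |f|^2 and use orthogonality of {sin(nx), cos(mx)} on [-π, π]:
  ∫_{-π}^{π} sin(nx)^2 dx = π, ∫ cos(mx)^2 dx = π, and cross terms integrate to 0.
So ∫_{-π}^{π} f(x)^2 dx = 3^2 · π + 5^2 · π = (9 + 25)π.
Divide by 2π: (9 + 25)/2 = 17.
By Parseval, this equals Σ |c_n|^2.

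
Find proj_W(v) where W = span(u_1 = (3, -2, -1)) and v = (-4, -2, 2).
proj_W(v) = (-15/7, 10/7, 5/7)

Set up U = [u_1 | ... | u_1] ∈ R^(3×1). The projector onto W = col(U) is P = U (U^T U)^(-1) U^T.
Compute U^T U =
  [14],
and U^T v = (-10).
Solve U^T U · c = U^T v for the coefficients: c = (-5/7). The projection is proj_W(v) = U c.
Check: (v - proj_W(v)) · u_1 = 0  (should be 0).
Result: proj_W(v) = (-15/7, 10/7, 5/7).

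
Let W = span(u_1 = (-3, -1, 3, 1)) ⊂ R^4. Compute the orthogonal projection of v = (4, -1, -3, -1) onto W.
proj_W(v) = (63/20, 21/20, -63/20, -21/20)

Set up U = [u_1 | ... | u_1] ∈ R^(4×1). The projector onto W = col(U) is P = U (U^T U)^(-1) U^T.
Compute U^T U =
  [20],
and U^T v = (-21).
Solve U^T U · c = U^T v for the coefficients: c = (-21/20). The projection is proj_W(v) = U c.
Check: (v - proj_W(v)) · u_1 = 0  (should be 0).
Result: proj_W(v) = (63/20, 21/20, -63/20, -21/20).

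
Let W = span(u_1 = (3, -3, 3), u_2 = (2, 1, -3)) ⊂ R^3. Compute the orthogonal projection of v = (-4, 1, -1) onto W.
proj_W(v) = (-70/19, 34/19, -10/19)

Set up U = [u_1 | ... | u_2] ∈ R^(3×2). The projector onto W = col(U) is P = U (U^T U)^(-1) U^T.
Compute U^T U =
  [27, -6]
  [-6, 14],
and U^T v = (-18, -4).
Solve U^T U · c = U^T v for the coefficients: c = (-46/57, -12/19). The projection is proj_W(v) = U c.
Check: (v - proj_W(v)) · u_1 = 0  (should be 0).
Check: (v - proj_W(v)) · u_2 = 0  (should be 0).
Result: proj_W(v) = (-70/19, 34/19, -10/19).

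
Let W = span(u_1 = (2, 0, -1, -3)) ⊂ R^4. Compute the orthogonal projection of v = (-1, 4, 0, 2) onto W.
proj_W(v) = (-8/7, 0, 4/7, 12/7)

Set up U = [u_1 | ... | u_1] ∈ R^(4×1). The projector onto W = col(U) is P = U (U^T U)^(-1) U^T.
Compute U^T U =
  [14],
and U^T v = (-8).
Solve U^T U · c = U^T v for the coefficients: c = (-4/7). The projection is proj_W(v) = U c.
Check: (v - proj_W(v)) · u_1 = 0  (should be 0).
Result: proj_W(v) = (-8/7, 0, 4/7, 12/7).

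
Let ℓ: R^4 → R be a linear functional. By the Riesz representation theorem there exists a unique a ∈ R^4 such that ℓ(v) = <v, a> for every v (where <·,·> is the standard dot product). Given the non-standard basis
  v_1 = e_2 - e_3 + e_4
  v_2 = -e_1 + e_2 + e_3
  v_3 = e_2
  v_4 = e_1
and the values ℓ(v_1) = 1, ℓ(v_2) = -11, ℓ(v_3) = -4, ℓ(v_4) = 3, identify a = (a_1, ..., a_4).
a = (3, -4, -4, 1)

Write a = (a_1, ..., a_4) in the standard basis. For each basis vector v_i, ℓ(v_i) = <v_i, a> is a linear equation in the a_j's. Collect the n equations into a matrix system V a = ℓ, where row i of V is v_i (expressed in the standard basis). Since V is invertible (lower-triangular with 1s on the diagonal, up to permutation), solve by back-substitution:
  V =
[[0, 1, -1, 1],
 [-1, 1, 1, 0],
 [0, 1, 0, 0],
 [1, 0, 0, 0]]
  V a = (1, -11, -4, 3)
Solving gives a = (3, -4, -4, 1).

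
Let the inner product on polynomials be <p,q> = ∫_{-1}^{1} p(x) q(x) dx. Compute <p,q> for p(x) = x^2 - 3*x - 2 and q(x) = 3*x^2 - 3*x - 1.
<p,q> = 98/15

Expand the product: p(x)·q(x) = 3*x^4 - 12*x^3 + 2*x^2 + 9*x + 2.
∫_{-1}^{1} of each monomial x^k gives [2/(k+1) if k even, 0 if k odd]. Integrating term-by-term (or equivalently evaluating the antiderivative F(x) = 3*x^5/5 - 3*x^4 + 2*x^3/3 + 9*x^2/2 + 2*x at the endpoints):
  F(1) − F(−1) = 143/30 − (-53/30) = 98/15.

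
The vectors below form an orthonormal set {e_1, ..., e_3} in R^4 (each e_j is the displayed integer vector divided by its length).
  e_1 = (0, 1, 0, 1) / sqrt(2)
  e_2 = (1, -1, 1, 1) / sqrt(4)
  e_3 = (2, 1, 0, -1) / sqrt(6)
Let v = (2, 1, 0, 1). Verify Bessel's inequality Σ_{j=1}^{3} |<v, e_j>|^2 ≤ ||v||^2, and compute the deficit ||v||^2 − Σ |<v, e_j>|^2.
Σ |<v, e_j>|^2 = 17/3; ||v||^2 = 6; deficit = 1/3

Write each e_j = u_j / sqrt(<u_j, u_j>) where u_j is the displayed integer vector. Then <v, e_j> = <v, u_j> / sqrt(<u_j, u_j>), so |<v, e_j>|^2 = <v, u_j>^2 / <u_j, u_j>.
Coefficients: <v, e_1> = 2/sqrt(2), <v, e_2> = 2/sqrt(4), <v, e_3> = 4/sqrt(6).
Square and sum: Σ |<v, e_j>|^2 = 17/3.
Compute ||v||^2 = v·v = 6.
Deficit = 6 − 17/3 = 1/3 ≥ 0, confirming Bessel's inequality. (The deficit equals ||v − Σ <v,e_j> e_j||^2, the squared distance from v to span{e_j}.)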